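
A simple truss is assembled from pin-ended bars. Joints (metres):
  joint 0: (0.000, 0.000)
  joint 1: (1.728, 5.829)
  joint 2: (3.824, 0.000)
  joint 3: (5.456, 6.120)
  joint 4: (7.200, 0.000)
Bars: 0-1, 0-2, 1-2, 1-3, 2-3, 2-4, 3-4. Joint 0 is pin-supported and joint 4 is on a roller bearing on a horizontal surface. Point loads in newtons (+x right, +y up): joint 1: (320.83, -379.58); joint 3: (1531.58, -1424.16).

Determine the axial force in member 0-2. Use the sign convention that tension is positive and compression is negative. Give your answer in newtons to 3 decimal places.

N=5 nodes, M=7 members, R=3 reactions → 2N=10, M+R=10
member 0 (0-1): L=6.0797, (cx,cy)=(0.2842,0.9588)
member 1 (0-2): L=3.8240, (cx,cy)=(1.0000,0.0000)
member 2 (1-2): L=6.1944, (cx,cy)=(0.3384,-0.9410)
member 3 (1-3): L=3.7393, (cx,cy)=(0.9970,0.0778)
member 4 (2-3): L=6.3339, (cx,cy)=(0.2577,0.9662)
member 5 (2-4): L=3.3760, (cx,cy)=(1.0000,0.0000)
member 6 (3-4): L=6.3636, (cx,cy)=(0.2741,-0.9617)
solve A·x = −loads:
  F[0-1] = +968.0622 N (tension)
  F[0-2] = +1577.2647 N (tension)
  F[1-2] = -1355.4365 N (compression)
  F[1-3] = +414.2115 N (tension)
  F[2-3] = +1320.0549 N (tension)
  F[2-4] = +778.4958 N (tension)
  F[3-4] = -2840.6357 N (compression)
  Rx@0 = -1852.4100 N
  Ry@0 = -928.1376 N
  Ry@4 = +2731.8776 N

1577.265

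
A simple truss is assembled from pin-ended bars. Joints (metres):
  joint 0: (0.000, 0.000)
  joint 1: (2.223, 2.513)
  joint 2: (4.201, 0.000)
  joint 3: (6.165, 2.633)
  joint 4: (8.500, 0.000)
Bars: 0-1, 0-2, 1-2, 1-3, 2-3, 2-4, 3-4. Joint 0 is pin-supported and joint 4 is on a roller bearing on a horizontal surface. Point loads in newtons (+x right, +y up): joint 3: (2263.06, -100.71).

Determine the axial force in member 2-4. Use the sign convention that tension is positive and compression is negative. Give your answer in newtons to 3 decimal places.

686.453

N=5 nodes, M=7 members, R=3 reactions → 2N=10, M+R=10
member 0 (0-1): L=3.3551, (cx,cy)=(0.6626,0.7490)
member 1 (0-2): L=4.2010, (cx,cy)=(1.0000,0.0000)
member 2 (1-2): L=3.1981, (cx,cy)=(0.6185,-0.7858)
member 3 (1-3): L=3.9438, (cx,cy)=(0.9995,0.0304)
member 4 (2-3): L=3.2848, (cx,cy)=(0.5979,0.8016)
member 5 (2-4): L=4.2990, (cx,cy)=(1.0000,0.0000)
member 6 (3-4): L=3.5192, (cx,cy)=(0.6635,-0.7482)
solve A·x = −loads:
  F[0-1] = +898.9966 N (tension)
  F[0-2] = +1667.4141 N (tension)
  F[1-2] = -814.3258 N (compression)
  F[1-3] = +1099.8140 N (tension)
  F[2-3] = +798.2929 N (tension)
  F[2-4] = +686.4532 N (tension)
  F[3-4] = -1034.5954 N (compression)
  Rx@0 = -2263.0600 N
  Ry@0 = -673.3505 N
  Ry@4 = +774.0605 N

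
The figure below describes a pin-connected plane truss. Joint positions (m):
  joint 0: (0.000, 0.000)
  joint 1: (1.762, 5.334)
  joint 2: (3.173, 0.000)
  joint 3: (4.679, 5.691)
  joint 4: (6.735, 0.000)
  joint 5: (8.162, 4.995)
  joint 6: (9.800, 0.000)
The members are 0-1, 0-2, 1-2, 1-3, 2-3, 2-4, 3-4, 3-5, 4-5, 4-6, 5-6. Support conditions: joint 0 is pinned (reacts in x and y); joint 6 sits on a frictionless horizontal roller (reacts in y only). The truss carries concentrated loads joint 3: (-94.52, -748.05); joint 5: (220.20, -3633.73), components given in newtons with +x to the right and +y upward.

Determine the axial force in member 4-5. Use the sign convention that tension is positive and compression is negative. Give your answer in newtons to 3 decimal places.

N=7 nodes, M=11 members, R=3 reactions → 2N=14, M+R=14
member 0 (0-1): L=5.6175, (cx,cy)=(0.3137,0.9495)
member 1 (0-2): L=3.1730, (cx,cy)=(1.0000,0.0000)
member 2 (1-2): L=5.5175, (cx,cy)=(0.2557,-0.9667)
member 3 (1-3): L=2.9388, (cx,cy)=(0.9926,0.1215)
member 4 (2-3): L=5.8869, (cx,cy)=(0.2558,0.9667)
member 5 (2-4): L=3.5620, (cx,cy)=(1.0000,0.0000)
member 6 (3-4): L=6.0510, (cx,cy)=(0.3398,-0.9405)
member 7 (3-5): L=3.5519, (cx,cy)=(0.9806,-0.1960)
member 8 (4-5): L=5.1948, (cx,cy)=(0.2747,0.9615)
member 9 (4-6): L=3.0650, (cx,cy)=(1.0000,0.0000)
member 10 (5-6): L=5.2567, (cx,cy)=(0.3116,-0.9502)
solve A·x = −loads:
  F[0-1] = -990.9077 N (compression)
  F[0-2] = +436.4913 N (tension)
  F[1-2] = +904.6299 N (tension)
  F[1-3] = -546.2003 N (compression)
  F[2-3] = -904.6520 N (compression)
  F[2-4] = +899.2655 N (tension)
  F[3-4] = +376.5114 N (tension)
  F[3-5] = -822.9504 N (compression)
  F[4-5] = -368.2782 N (compression)
  F[4-6] = +1128.3604 N (tension)
  F[5-6] = -3621.1665 N (compression)
  Rx@0 = -125.6800 N
  Ry@0 = +940.9008 N
  Ry@6 = +3440.8792 N

-368.278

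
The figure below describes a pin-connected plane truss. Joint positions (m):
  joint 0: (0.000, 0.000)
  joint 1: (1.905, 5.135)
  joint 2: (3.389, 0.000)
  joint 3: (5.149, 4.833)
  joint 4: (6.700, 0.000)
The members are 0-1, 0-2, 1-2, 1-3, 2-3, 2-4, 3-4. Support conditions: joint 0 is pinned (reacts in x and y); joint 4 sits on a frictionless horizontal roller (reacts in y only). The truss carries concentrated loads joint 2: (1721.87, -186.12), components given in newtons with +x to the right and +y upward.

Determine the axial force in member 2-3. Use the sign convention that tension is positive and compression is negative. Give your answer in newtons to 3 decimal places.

N=5 nodes, M=7 members, R=3 reactions → 2N=10, M+R=10
member 0 (0-1): L=5.4770, (cx,cy)=(0.3478,0.9376)
member 1 (0-2): L=3.3890, (cx,cy)=(1.0000,0.0000)
member 2 (1-2): L=5.3451, (cx,cy)=(0.2776,-0.9607)
member 3 (1-3): L=3.2580, (cx,cy)=(0.9957,-0.0927)
member 4 (2-3): L=5.1435, (cx,cy)=(0.3422,0.9396)
member 5 (2-4): L=3.3110, (cx,cy)=(1.0000,0.0000)
member 6 (3-4): L=5.0758, (cx,cy)=(0.3056,-0.9522)
solve A·x = −loads:
  F[0-1] = -98.1020 N (compression)
  F[0-2] = +1755.9918 N (tension)
  F[1-2] = +101.7855 N (tension)
  F[1-3] = -62.6508 N (compression)
  F[2-3] = +94.0111 N (tension)
  F[2-4] = +30.2124 N (tension)
  F[3-4] = -98.8725 N (compression)
  Rx@0 = -1721.8700 N
  Ry@0 = +91.9766 N
  Ry@4 = +94.1434 N

94.011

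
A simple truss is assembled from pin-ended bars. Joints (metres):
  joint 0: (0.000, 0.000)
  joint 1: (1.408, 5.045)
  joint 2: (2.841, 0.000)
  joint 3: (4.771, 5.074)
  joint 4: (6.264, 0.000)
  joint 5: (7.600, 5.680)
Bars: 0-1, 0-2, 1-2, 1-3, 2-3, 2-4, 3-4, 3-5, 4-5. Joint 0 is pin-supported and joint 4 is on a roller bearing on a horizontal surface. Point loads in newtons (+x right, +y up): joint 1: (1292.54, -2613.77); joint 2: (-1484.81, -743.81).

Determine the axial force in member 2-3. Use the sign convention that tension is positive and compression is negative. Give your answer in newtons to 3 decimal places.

N=6 nodes, M=9 members, R=3 reactions → 2N=12, M+R=12
member 0 (0-1): L=5.2378, (cx,cy)=(0.2688,0.9632)
member 1 (0-2): L=2.8410, (cx,cy)=(1.0000,0.0000)
member 2 (1-2): L=5.2446, (cx,cy)=(0.2732,-0.9619)
member 3 (1-3): L=3.3631, (cx,cy)=(1.0000,0.0086)
member 4 (2-3): L=5.4287, (cx,cy)=(0.3555,0.9347)
member 5 (2-4): L=3.4230, (cx,cy)=(1.0000,0.0000)
member 6 (3-4): L=5.2891, (cx,cy)=(0.2823,-0.9593)
member 7 (3-5): L=2.8932, (cx,cy)=(0.9778,0.2095)
member 8 (4-5): L=5.8350, (cx,cy)=(0.2290,0.9734)
solve A·x = −loads:
  F[0-1] = -1444.8929 N (compression)
  F[0-2] = +196.1395 N (tension)
  F[1-2] = -1282.3311 N (compression)
  F[1-3] = -1330.6213 N (compression)
  F[2-3] = +2115.5574 N (tension)
  F[2-4] = +578.4481 N (tension)
  F[3-4] = -2049.2075 N (compression)
  F[3-5] = +0.0000 N (tension)
  F[4-5] = +0.0000 N (tension)
  Rx@0 = +192.2700 N
  Ry@0 = +1391.7089 N
  Ry@4 = +1965.8711 N

2115.557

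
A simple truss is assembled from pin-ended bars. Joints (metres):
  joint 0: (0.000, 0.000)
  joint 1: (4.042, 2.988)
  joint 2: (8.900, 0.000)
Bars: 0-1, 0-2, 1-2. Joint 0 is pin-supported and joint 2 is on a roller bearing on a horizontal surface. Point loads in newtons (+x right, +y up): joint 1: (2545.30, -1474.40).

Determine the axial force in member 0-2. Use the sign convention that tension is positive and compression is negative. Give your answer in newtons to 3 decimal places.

N=3 nodes, M=3 members, R=3 reactions → 2N=6, M+R=6
member 0 (0-1): L=5.0265, (cx,cy)=(0.8041,0.5944)
member 1 (0-2): L=8.9000, (cx,cy)=(1.0000,0.0000)
member 2 (1-2): L=5.7034, (cx,cy)=(0.8518,-0.5239)
solve A·x = −loads:
  F[0-1] = +83.6811 N (tension)
  F[0-2] = +2478.0091 N (tension)
  F[1-2] = -2909.2171 N (compression)
  Rx@0 = -2545.3000 N
  Ry@0 = -49.7440 N
  Ry@2 = +1524.1440 N

2478.009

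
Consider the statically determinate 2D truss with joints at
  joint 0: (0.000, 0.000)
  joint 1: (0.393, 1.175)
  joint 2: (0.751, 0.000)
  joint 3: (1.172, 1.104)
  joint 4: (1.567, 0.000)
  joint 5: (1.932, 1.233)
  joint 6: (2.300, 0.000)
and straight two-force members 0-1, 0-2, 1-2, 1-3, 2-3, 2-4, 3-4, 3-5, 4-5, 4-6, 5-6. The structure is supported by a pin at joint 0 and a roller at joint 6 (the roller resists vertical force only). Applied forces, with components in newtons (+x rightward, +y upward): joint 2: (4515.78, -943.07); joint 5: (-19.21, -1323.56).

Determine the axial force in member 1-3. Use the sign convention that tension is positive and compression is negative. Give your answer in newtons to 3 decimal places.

N=7 nodes, M=11 members, R=3 reactions → 2N=14, M+R=14
member 0 (0-1): L=1.2390, (cx,cy)=(0.3172,0.9484)
member 1 (0-2): L=0.7510, (cx,cy)=(1.0000,0.0000)
member 2 (1-2): L=1.2283, (cx,cy)=(0.2915,-0.9566)
member 3 (1-3): L=0.7822, (cx,cy)=(0.9959,-0.0908)
member 4 (2-3): L=1.1815, (cx,cy)=(0.3563,0.9344)
member 5 (2-4): L=0.8160, (cx,cy)=(1.0000,0.0000)
member 6 (3-4): L=1.1725, (cx,cy)=(0.3369,-0.9415)
member 7 (3-5): L=0.7709, (cx,cy)=(0.9859,0.1673)
member 8 (4-5): L=1.2859, (cx,cy)=(0.2839,0.9589)
member 9 (4-6): L=0.7330, (cx,cy)=(1.0000,0.0000)
member 10 (5-6): L=1.2867, (cx,cy)=(0.2860,-0.9582)
solve A·x = −loads:
  F[0-1] = -903.8815 N (compression)
  F[0-2] = +4783.2777 N (tension)
  F[1-2] = +949.8021 N (tension)
  F[1-3] = -565.8663 N (compression)
  F[2-3] = +36.9271 N (tension)
  F[2-4] = +531.1630 N (tension)
  F[3-4] = -179.5117 N (compression)
  F[3-5] = -496.9067 N (compression)
  F[4-5] = +176.2692 N (tension)
  F[4-6] = +420.6556 N (tension)
  F[5-6] = -1470.8603 N (compression)
  Rx@0 = -4496.5700 N
  Ry@0 = +857.2050 N
  Ry@6 = +1409.4250 N

-565.866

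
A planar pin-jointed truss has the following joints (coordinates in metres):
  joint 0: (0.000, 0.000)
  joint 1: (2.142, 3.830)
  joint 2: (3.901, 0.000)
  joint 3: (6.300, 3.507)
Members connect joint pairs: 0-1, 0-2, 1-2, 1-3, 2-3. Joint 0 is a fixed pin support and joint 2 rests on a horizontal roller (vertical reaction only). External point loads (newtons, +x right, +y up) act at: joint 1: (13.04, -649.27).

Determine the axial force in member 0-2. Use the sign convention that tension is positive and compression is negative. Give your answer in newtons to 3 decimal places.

N=4 nodes, M=5 members, R=3 reactions → 2N=8, M+R=8
member 0 (0-1): L=4.3883, (cx,cy)=(0.4881,0.8728)
member 1 (0-2): L=3.9010, (cx,cy)=(1.0000,0.0000)
member 2 (1-2): L=4.2146, (cx,cy)=(0.4174,-0.9087)
member 3 (1-3): L=4.1705, (cx,cy)=(0.9970,-0.0774)
member 4 (2-3): L=4.2490, (cx,cy)=(0.5646,0.8254)
solve A·x = −loads:
  F[0-1] = -320.7685 N (compression)
  F[0-2] = +169.6128 N (tension)
  F[1-2] = -406.3971 N (compression)
  F[1-3] = -0.0000 N (tension)
  F[2-3] = +0.0000 N (tension)
  Rx@0 = -13.0400 N
  Ry@0 = +279.9597 N
  Ry@2 = +369.3103 N

169.613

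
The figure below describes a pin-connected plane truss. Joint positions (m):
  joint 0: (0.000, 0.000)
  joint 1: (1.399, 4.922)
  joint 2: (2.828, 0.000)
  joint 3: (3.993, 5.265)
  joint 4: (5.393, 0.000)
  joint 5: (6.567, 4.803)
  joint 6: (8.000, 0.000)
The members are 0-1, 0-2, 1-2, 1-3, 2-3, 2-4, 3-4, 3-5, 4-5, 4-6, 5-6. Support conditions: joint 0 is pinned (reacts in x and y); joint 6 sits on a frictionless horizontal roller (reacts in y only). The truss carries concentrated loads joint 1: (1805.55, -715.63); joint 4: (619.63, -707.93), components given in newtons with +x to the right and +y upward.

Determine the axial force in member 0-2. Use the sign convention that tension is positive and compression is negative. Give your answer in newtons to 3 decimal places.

N=7 nodes, M=11 members, R=3 reactions → 2N=14, M+R=14
member 0 (0-1): L=5.1170, (cx,cy)=(0.2734,0.9619)
member 1 (0-2): L=2.8280, (cx,cy)=(1.0000,0.0000)
member 2 (1-2): L=5.1252, (cx,cy)=(0.2788,-0.9603)
member 3 (1-3): L=2.6166, (cx,cy)=(0.9914,0.1311)
member 4 (2-3): L=5.3924, (cx,cy)=(0.2160,0.9764)
member 5 (2-4): L=2.5650, (cx,cy)=(1.0000,0.0000)
member 6 (3-4): L=5.4480, (cx,cy)=(0.2570,-0.9664)
member 7 (3-5): L=2.6151, (cx,cy)=(0.9843,-0.1767)
member 8 (4-5): L=4.9444, (cx,cy)=(0.2374,0.9714)
member 9 (4-6): L=2.6070, (cx,cy)=(1.0000,0.0000)
member 10 (5-6): L=5.0122, (cx,cy)=(0.2859,-0.9583)
solve A·x = −loads:
  F[0-1] = +301.1581 N (tension)
  F[0-2] = +2342.8420 N (tension)
  F[1-2] = -1236.6188 N (compression)
  F[1-3] = -1390.4211 N (compression)
  F[2-3] = +1216.3056 N (tension)
  F[2-4] = +1735.2740 N (tension)
  F[3-4] = -874.7971 N (compression)
  F[3-5] = -905.0770 N (compression)
  F[4-5] = +1599.0795 N (tension)
  F[4-6] = +511.1552 N (tension)
  F[5-6] = -1787.8713 N (compression)
  Rx@0 = -2425.1800 N
  Ry@0 = -289.6837 N
  Ry@6 = +1713.2437 N

2342.842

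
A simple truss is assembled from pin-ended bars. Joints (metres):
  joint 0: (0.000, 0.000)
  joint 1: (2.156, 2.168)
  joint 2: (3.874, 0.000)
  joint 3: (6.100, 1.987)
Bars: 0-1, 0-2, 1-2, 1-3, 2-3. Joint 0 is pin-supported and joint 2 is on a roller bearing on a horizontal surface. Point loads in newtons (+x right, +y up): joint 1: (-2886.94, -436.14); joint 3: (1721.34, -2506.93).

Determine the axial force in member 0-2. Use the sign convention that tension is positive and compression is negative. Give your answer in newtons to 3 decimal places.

-1677.093

N=4 nodes, M=5 members, R=3 reactions → 2N=8, M+R=8
member 0 (0-1): L=3.0575, (cx,cy)=(0.7051,0.7091)
member 1 (0-2): L=3.8740, (cx,cy)=(1.0000,0.0000)
member 2 (1-2): L=2.7662, (cx,cy)=(0.6211,-0.7838)
member 3 (1-3): L=3.9482, (cx,cy)=(0.9989,-0.0458)
member 4 (2-3): L=2.9838, (cx,cy)=(0.7460,0.6659)
solve A·x = −loads:
  F[0-1] = +725.3768 N (tension)
  F[0-2] = -1677.0934 N (compression)
  F[1-2] = -1465.0023 N (compression)
  F[1-3] = +4312.8417 N (tension)
  F[2-3] = -3467.6872 N (compression)
  Rx@0 = +1165.6000 N
  Ry@0 = -514.3403 N
  Ry@2 = +3457.4103 N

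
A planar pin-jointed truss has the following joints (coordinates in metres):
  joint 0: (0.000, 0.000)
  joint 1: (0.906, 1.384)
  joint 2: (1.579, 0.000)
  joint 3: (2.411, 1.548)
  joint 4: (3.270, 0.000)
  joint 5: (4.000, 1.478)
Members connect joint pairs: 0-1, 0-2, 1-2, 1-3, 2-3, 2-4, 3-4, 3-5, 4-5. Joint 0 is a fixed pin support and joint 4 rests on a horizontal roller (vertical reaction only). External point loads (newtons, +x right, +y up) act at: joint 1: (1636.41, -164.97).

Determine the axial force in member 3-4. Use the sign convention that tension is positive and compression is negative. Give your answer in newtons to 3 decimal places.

N=6 nodes, M=9 members, R=3 reactions → 2N=12, M+R=12
member 0 (0-1): L=1.6542, (cx,cy)=(0.5477,0.8367)
member 1 (0-2): L=1.5790, (cx,cy)=(1.0000,0.0000)
member 2 (1-2): L=1.5390, (cx,cy)=(0.4373,-0.8993)
member 3 (1-3): L=1.5139, (cx,cy)=(0.9941,0.1083)
member 4 (2-3): L=1.7574, (cx,cy)=(0.4734,0.8808)
member 5 (2-4): L=1.6910, (cx,cy)=(1.0000,0.0000)
member 6 (3-4): L=1.7704, (cx,cy)=(0.4852,-0.8744)
member 7 (3-5): L=1.5905, (cx,cy)=(0.9990,-0.0440)
member 8 (4-5): L=1.6484, (cx,cy)=(0.4428,0.8966)
solve A·x = −loads:
  F[0-1] = +685.2560 N (tension)
  F[0-2] = +1261.0916 N (tension)
  F[1-2] = -924.7708 N (compression)
  F[1-3] = -861.7519 N (compression)
  F[2-3] = +944.1671 N (tension)
  F[2-4] = +409.6920 N (tension)
  F[3-4] = -844.3580 N (compression)
  F[3-5] = +0.0000 N (tension)
  F[4-5] = -0.0000 N (compression)
  Rx@0 = -1636.4100 N
  Ry@0 = -573.3341 N
  Ry@4 = +738.3041 N

-844.358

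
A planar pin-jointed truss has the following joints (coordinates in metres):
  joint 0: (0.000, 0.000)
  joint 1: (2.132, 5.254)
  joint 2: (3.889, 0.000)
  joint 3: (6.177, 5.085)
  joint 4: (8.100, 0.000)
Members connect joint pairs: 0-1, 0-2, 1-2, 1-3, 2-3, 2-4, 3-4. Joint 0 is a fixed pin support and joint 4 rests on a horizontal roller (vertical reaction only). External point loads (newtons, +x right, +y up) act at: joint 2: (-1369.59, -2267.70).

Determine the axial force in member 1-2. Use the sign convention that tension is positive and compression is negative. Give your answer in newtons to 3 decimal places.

N=5 nodes, M=7 members, R=3 reactions → 2N=10, M+R=10
member 0 (0-1): L=5.6701, (cx,cy)=(0.3760,0.9266)
member 1 (0-2): L=3.8890, (cx,cy)=(1.0000,0.0000)
member 2 (1-2): L=5.5400, (cx,cy)=(0.3171,-0.9484)
member 3 (1-3): L=4.0485, (cx,cy)=(0.9991,-0.0417)
member 4 (2-3): L=5.5760, (cx,cy)=(0.4103,0.9119)
member 5 (2-4): L=4.2110, (cx,cy)=(1.0000,0.0000)
member 6 (3-4): L=5.4365, (cx,cy)=(0.3537,-0.9354)
solve A·x = −loads:
  F[0-1] = -1272.2892 N (compression)
  F[0-2] = -891.1991 N (compression)
  F[1-2] = +1282.0858 N (tension)
  F[1-3] = -885.7742 N (compression)
  F[2-3] = +1153.3682 N (tension)
  F[2-4] = +411.7436 N (tension)
  F[3-4] = -1164.0300 N (compression)
  Rx@0 = +1369.5900 N
  Ry@0 = +1178.9240 N
  Ry@4 = +1088.7760 N

1282.086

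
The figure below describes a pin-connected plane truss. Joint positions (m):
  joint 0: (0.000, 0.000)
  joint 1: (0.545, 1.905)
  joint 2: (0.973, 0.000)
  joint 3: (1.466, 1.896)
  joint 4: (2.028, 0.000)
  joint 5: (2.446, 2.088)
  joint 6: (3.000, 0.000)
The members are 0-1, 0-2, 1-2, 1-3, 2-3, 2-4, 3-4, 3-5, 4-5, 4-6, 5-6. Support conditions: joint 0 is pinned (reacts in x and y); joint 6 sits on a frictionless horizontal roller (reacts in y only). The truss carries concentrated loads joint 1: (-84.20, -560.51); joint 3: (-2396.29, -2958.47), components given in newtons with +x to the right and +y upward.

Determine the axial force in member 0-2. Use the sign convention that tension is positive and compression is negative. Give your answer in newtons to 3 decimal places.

N=7 nodes, M=11 members, R=3 reactions → 2N=14, M+R=14
member 0 (0-1): L=1.9814, (cx,cy)=(0.2751,0.9614)
member 1 (0-2): L=0.9730, (cx,cy)=(1.0000,0.0000)
member 2 (1-2): L=1.9525, (cx,cy)=(0.2192,-0.9757)
member 3 (1-3): L=0.9210, (cx,cy)=(1.0000,-0.0098)
member 4 (2-3): L=1.9590, (cx,cy)=(0.2517,0.9678)
member 5 (2-4): L=1.0550, (cx,cy)=(1.0000,0.0000)
member 6 (3-4): L=1.9775, (cx,cy)=(0.2842,-0.9588)
member 7 (3-5): L=0.9986, (cx,cy)=(0.9813,0.1923)
member 8 (4-5): L=2.1294, (cx,cy)=(0.1963,0.9805)
member 9 (4-6): L=0.9720, (cx,cy)=(1.0000,0.0000)
member 10 (5-6): L=2.1602, (cx,cy)=(0.2565,-0.9666)
solve A·x = −loads:
  F[0-1] = -3681.3658 N (compression)
  F[0-2] = -1467.9142 N (compression)
  F[1-2] = +3069.1543 N (tension)
  F[1-3] = -1601.2339 N (compression)
  F[2-3] = -3094.0823 N (compression)
  F[2-4] = -16.4975 N (compression)
  F[3-4] = +23.2864 N (tension)
  F[3-5] = +10.0675 N (tension)
  F[4-5] = -22.7692 N (compression)
  F[4-6] = -5.4102 N (compression)
  F[5-6] = +21.0961 N (tension)
  Rx@0 = +2480.4900 N
  Ry@0 = +3539.3706 N
  Ry@6 = -20.3906 N

-1467.914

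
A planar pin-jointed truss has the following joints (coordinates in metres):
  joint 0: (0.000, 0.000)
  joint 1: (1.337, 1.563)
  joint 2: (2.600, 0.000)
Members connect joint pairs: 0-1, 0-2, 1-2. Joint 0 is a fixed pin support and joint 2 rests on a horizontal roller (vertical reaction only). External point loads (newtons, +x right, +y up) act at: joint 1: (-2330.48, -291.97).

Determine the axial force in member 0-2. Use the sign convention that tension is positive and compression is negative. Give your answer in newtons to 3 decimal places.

N=3 nodes, M=3 members, R=3 reactions → 2N=6, M+R=6
member 0 (0-1): L=2.0568, (cx,cy)=(0.6500,0.7599)
member 1 (0-2): L=2.6000, (cx,cy)=(1.0000,0.0000)
member 2 (1-2): L=2.0095, (cx,cy)=(0.6285,-0.7778)
solve A·x = −loads:
  F[0-1] = -2030.2543 N (compression)
  F[0-2] = -1010.7532 N (compression)
  F[1-2] = +1608.1714 N (tension)
  Rx@0 = +2330.4800 N
  Ry@0 = +1542.8071 N
  Ry@2 = -1250.8371 N

-1010.753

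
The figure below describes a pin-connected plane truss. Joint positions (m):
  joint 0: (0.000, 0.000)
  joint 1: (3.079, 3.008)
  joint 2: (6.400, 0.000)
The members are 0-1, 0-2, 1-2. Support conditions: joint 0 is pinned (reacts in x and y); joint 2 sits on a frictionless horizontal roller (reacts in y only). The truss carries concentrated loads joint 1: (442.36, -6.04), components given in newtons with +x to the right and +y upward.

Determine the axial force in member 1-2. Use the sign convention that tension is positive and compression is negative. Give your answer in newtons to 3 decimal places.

N=3 nodes, M=3 members, R=3 reactions → 2N=6, M+R=6
member 0 (0-1): L=4.3045, (cx,cy)=(0.7153,0.6988)
member 1 (0-2): L=6.4000, (cx,cy)=(1.0000,0.0000)
member 2 (1-2): L=4.4807, (cx,cy)=(0.7412,-0.6713)
solve A·x = −loads:
  F[0-1] = +293.0333 N (tension)
  F[0-2] = +232.7515 N (tension)
  F[1-2] = -314.0322 N (compression)
  Rx@0 = -442.3600 N
  Ry@0 = -204.7750 N
  Ry@2 = +210.8150 N

-314.032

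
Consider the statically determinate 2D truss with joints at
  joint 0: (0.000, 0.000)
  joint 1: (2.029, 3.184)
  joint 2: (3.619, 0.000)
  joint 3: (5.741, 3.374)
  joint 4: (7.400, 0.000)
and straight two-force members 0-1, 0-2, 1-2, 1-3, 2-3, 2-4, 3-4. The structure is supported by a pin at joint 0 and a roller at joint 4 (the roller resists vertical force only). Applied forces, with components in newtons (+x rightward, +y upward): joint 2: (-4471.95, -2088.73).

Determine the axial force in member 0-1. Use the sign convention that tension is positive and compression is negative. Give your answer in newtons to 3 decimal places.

-1265.503

N=5 nodes, M=7 members, R=3 reactions → 2N=10, M+R=10
member 0 (0-1): L=3.7755, (cx,cy)=(0.5374,0.8433)
member 1 (0-2): L=3.6190, (cx,cy)=(1.0000,0.0000)
member 2 (1-2): L=3.5589, (cx,cy)=(0.4468,-0.8947)
member 3 (1-3): L=3.7169, (cx,cy)=(0.9987,0.0511)
member 4 (2-3): L=3.9858, (cx,cy)=(0.5324,0.8465)
member 5 (2-4): L=3.7810, (cx,cy)=(1.0000,0.0000)
member 6 (3-4): L=3.7598, (cx,cy)=(0.4412,-0.8974)
solve A·x = −loads:
  F[0-1] = -1265.5031 N (compression)
  F[0-2] = -3791.8602 N (compression)
  F[1-2] = +1125.2266 N (tension)
  F[1-3] = -1184.3489 N (compression)
  F[2-3] = +1278.2549 N (tension)
  F[2-4] = +502.2737 N (tension)
  F[3-4] = -1138.3080 N (compression)
  Rx@0 = +4471.9500 N
  Ry@0 = +1067.2281 N
  Ry@4 = +1021.5019 N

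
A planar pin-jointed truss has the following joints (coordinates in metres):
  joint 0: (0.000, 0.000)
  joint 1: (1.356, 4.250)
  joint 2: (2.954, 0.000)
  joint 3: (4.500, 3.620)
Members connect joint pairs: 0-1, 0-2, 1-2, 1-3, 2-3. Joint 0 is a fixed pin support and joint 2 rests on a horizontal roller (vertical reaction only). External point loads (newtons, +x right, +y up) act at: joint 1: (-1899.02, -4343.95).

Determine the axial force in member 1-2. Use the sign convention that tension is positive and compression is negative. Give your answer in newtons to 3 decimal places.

788.584

N=4 nodes, M=5 members, R=3 reactions → 2N=8, M+R=8
member 0 (0-1): L=4.4611, (cx,cy)=(0.3040,0.9527)
member 1 (0-2): L=2.9540, (cx,cy)=(1.0000,0.0000)
member 2 (1-2): L=4.5405, (cx,cy)=(0.3519,-0.9360)
member 3 (1-3): L=3.2065, (cx,cy)=(0.9805,-0.1965)
member 4 (2-3): L=3.9363, (cx,cy)=(0.3928,0.9196)
solve A·x = −loads:
  F[0-1] = -5334.4871 N (compression)
  F[0-2] = -277.5372 N (compression)
  F[1-2] = +788.5837 N (tension)
  F[1-3] = -0.0000 N (compression)
  F[2-3] = +0.0000 N (tension)
  Rx@0 = +1899.0200 N
  Ry@0 = +5082.0809 N
  Ry@2 = -738.1309 N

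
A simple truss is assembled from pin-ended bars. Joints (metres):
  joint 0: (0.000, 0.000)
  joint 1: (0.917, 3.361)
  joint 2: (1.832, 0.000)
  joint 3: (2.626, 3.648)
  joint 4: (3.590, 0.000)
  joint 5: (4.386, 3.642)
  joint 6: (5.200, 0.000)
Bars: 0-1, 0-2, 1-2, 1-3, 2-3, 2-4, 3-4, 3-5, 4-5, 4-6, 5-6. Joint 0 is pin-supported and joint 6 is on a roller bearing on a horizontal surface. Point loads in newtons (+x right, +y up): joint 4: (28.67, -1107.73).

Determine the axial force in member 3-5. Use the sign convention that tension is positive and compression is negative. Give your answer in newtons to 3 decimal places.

-337.824

N=7 nodes, M=11 members, R=3 reactions → 2N=14, M+R=14
member 0 (0-1): L=3.4838, (cx,cy)=(0.2632,0.9647)
member 1 (0-2): L=1.8320, (cx,cy)=(1.0000,0.0000)
member 2 (1-2): L=3.4833, (cx,cy)=(0.2627,-0.9649)
member 3 (1-3): L=1.7329, (cx,cy)=(0.9862,0.1656)
member 4 (2-3): L=3.7334, (cx,cy)=(0.2127,0.9771)
member 5 (2-4): L=1.7580, (cx,cy)=(1.0000,0.0000)
member 6 (3-4): L=3.7732, (cx,cy)=(0.2555,-0.9668)
member 7 (3-5): L=1.7600, (cx,cy)=(1.0000,-0.0034)
member 8 (4-5): L=3.7280, (cx,cy)=(0.2135,0.9769)
member 9 (4-6): L=1.6100, (cx,cy)=(1.0000,0.0000)
member 10 (5-6): L=3.7319, (cx,cy)=(0.2181,-0.9759)
solve A·x = −loads:
  F[0-1] = -355.5064 N (compression)
  F[0-2] = +122.2444 N (tension)
  F[1-2] = +324.3381 N (tension)
  F[1-3] = -181.2750 N (compression)
  F[2-3] = -320.2752 N (compression)
  F[2-4] = +275.5559 N (tension)
  F[3-4] = +355.9343 N (tension)
  F[3-5] = -337.8236 N (compression)
  F[4-5] = +781.6337 N (tension)
  F[4-6] = +170.9265 N (tension)
  F[5-6] = -783.6283 N (compression)
  Rx@0 = -28.6700 N
  Ry@0 = +342.9703 N
  Ry@6 = +764.7597 N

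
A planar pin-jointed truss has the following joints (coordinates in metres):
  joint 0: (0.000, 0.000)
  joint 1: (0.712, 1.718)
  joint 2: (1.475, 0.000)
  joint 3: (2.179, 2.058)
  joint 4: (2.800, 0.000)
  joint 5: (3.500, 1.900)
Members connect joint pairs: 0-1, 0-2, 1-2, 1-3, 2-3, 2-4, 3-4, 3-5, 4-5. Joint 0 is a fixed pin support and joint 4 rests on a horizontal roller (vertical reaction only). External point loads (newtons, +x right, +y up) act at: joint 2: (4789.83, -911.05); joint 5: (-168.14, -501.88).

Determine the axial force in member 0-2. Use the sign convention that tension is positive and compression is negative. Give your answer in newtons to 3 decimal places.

4795.648

N=6 nodes, M=9 members, R=3 reactions → 2N=12, M+R=12
member 0 (0-1): L=1.8597, (cx,cy)=(0.3829,0.9238)
member 1 (0-2): L=1.4750, (cx,cy)=(1.0000,0.0000)
member 2 (1-2): L=1.8798, (cx,cy)=(0.4059,-0.9139)
member 3 (1-3): L=1.5059, (cx,cy)=(0.9742,0.2258)
member 4 (2-3): L=2.1751, (cx,cy)=(0.3237,0.9462)
member 5 (2-4): L=1.3250, (cx,cy)=(1.0000,0.0000)
member 6 (3-4): L=2.1497, (cx,cy)=(0.2889,-0.9574)
member 7 (3-5): L=1.3304, (cx,cy)=(0.9929,-0.1188)
member 8 (4-5): L=2.0248, (cx,cy)=(0.3457,0.9383)
solve A·x = −loads:
  F[0-1] = -454.3664 N (compression)
  F[0-2] = +4795.6480 N (tension)
  F[1-2] = +376.4207 N (tension)
  F[1-3] = -335.4048 N (compression)
  F[2-3] = +599.2901 N (tension)
  F[2-4] = -35.3658 N (compression)
  F[3-4] = -515.1890 N (compression)
  F[3-5] = +16.1701 N (tension)
  F[4-5] = -532.8111 N (compression)
  Rx@0 = -4621.6900 N
  Ry@0 = +419.7469 N
  Ry@4 = +993.1831 N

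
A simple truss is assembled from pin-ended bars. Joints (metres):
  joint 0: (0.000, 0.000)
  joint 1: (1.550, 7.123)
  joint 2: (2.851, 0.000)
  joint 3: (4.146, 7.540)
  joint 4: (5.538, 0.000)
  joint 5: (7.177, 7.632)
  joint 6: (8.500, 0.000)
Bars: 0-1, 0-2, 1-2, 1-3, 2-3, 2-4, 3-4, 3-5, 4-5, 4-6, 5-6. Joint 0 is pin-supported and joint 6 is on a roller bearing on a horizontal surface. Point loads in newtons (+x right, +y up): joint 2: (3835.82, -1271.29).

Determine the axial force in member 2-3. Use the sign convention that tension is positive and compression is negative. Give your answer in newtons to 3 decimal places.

486.194

N=7 nodes, M=11 members, R=3 reactions → 2N=14, M+R=14
member 0 (0-1): L=7.2897, (cx,cy)=(0.2126,0.9771)
member 1 (0-2): L=2.8510, (cx,cy)=(1.0000,0.0000)
member 2 (1-2): L=7.2408, (cx,cy)=(0.1797,-0.9837)
member 3 (1-3): L=2.6293, (cx,cy)=(0.9873,0.1586)
member 4 (2-3): L=7.6504, (cx,cy)=(0.1693,0.9856)
member 5 (2-4): L=2.6870, (cx,cy)=(1.0000,0.0000)
member 6 (3-4): L=7.6674, (cx,cy)=(0.1815,-0.9834)
member 7 (3-5): L=3.0324, (cx,cy)=(0.9995,0.0303)
member 8 (4-5): L=7.8060, (cx,cy)=(0.2100,0.9777)
member 9 (4-6): L=2.9620, (cx,cy)=(1.0000,0.0000)
member 10 (5-6): L=7.7458, (cx,cy)=(0.1708,-0.9853)
solve A·x = −loads:
  F[0-1] = -864.6565 N (compression)
  F[0-2] = +4019.6710 N (tension)
  F[1-2] = +805.2164 N (tension)
  F[1-3] = -332.7400 N (compression)
  F[2-3] = +486.1938 N (tension)
  F[2-4] = +246.2295 N (tension)
  F[3-4] = -438.7528 N (compression)
  F[3-5] = -166.6517 N (compression)
  F[4-5] = +441.2989 N (tension)
  F[4-6] = +73.9170 N (tension)
  F[5-6] = -432.7649 N (compression)
  Rx@0 = -3835.8200 N
  Ry@0 = +844.8844 N
  Ry@6 = +426.4056 N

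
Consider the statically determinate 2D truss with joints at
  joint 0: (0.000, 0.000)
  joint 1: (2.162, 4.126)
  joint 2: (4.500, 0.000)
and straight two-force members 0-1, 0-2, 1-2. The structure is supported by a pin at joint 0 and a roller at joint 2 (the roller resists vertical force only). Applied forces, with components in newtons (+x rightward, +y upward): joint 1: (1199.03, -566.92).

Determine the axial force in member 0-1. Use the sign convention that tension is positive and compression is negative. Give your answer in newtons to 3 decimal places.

908.629

N=3 nodes, M=3 members, R=3 reactions → 2N=6, M+R=6
member 0 (0-1): L=4.6581, (cx,cy)=(0.4641,0.8858)
member 1 (0-2): L=4.5000, (cx,cy)=(1.0000,0.0000)
member 2 (1-2): L=4.7424, (cx,cy)=(0.4930,-0.8700)
solve A·x = −loads:
  F[0-1] = +908.6287 N (tension)
  F[0-2] = +777.3033 N (tension)
  F[1-2] = -1576.6740 N (compression)
  Rx@0 = -1199.0300 N
  Ry@0 = -804.8308 N
  Ry@2 = +1371.7508 N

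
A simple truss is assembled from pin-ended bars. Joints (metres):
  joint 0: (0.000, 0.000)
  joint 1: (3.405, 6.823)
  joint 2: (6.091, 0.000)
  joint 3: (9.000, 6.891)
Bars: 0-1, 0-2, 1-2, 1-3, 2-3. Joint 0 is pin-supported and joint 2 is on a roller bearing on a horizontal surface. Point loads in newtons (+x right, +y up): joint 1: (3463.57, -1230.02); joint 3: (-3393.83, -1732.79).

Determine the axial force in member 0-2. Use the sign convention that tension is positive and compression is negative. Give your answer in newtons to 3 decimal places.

N=4 nodes, M=5 members, R=3 reactions → 2N=8, M+R=8
member 0 (0-1): L=7.6254, (cx,cy)=(0.4465,0.8948)
member 1 (0-2): L=6.0910, (cx,cy)=(1.0000,0.0000)
member 2 (1-2): L=7.3327, (cx,cy)=(0.3663,-0.9305)
member 3 (1-3): L=5.5954, (cx,cy)=(0.9999,0.0122)
member 4 (2-3): L=7.4799, (cx,cy)=(0.3889,0.9213)
solve A·x = −loads:
  F[0-1] = +363.6508 N (tension)
  F[0-2] = -92.6415 N (compression)
  F[1-2] = -1706.5415 N (compression)
  F[1-3] = -2676.2692 N (compression)
  F[2-3] = -1845.5571 N (compression)
  Rx@0 = -69.7400 N
  Ry@0 = -325.3830 N
  Ry@2 = +3288.1930 N

-92.642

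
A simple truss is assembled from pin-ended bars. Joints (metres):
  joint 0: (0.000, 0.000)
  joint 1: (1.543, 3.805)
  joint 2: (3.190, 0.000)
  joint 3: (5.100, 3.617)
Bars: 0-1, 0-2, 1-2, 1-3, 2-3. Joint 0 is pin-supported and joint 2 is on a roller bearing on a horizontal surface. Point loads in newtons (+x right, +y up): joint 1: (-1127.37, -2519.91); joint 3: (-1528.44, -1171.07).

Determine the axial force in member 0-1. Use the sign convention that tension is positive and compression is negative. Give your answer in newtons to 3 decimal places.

-3968.484

N=4 nodes, M=5 members, R=3 reactions → 2N=8, M+R=8
member 0 (0-1): L=4.1060, (cx,cy)=(0.3758,0.9267)
member 1 (0-2): L=3.1900, (cx,cy)=(1.0000,0.0000)
member 2 (1-2): L=4.1462, (cx,cy)=(0.3972,-0.9177)
member 3 (1-3): L=3.5620, (cx,cy)=(0.9986,-0.0528)
member 4 (2-3): L=4.0903, (cx,cy)=(0.4670,0.8843)
solve A·x = −loads:
  F[0-1] = -3968.4841 N (compression)
  F[0-2] = -1164.4713 N (compression)
  F[1-2] = +1312.4827 N (tension)
  F[1-3] = -886.5687 N (compression)
  F[2-3] = -1377.2352 N (compression)
  Rx@0 = +2655.8100 N
  Ry@0 = +3677.6045 N
  Ry@2 = +13.3755 N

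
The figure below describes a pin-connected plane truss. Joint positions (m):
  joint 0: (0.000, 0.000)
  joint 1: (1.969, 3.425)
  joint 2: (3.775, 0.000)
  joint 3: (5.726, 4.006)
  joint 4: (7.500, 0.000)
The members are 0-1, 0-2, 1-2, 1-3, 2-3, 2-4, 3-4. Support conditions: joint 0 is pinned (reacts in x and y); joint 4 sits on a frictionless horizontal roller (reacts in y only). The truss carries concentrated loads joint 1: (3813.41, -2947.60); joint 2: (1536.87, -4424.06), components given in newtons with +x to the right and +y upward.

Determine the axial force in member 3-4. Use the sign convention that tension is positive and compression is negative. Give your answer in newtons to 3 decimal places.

-5186.245

N=5 nodes, M=7 members, R=3 reactions → 2N=10, M+R=10
member 0 (0-1): L=3.9506, (cx,cy)=(0.4984,0.8669)
member 1 (0-2): L=3.7750, (cx,cy)=(1.0000,0.0000)
member 2 (1-2): L=3.8720, (cx,cy)=(0.4664,-0.8846)
member 3 (1-3): L=3.8017, (cx,cy)=(0.9883,0.1528)
member 4 (2-3): L=4.4558, (cx,cy)=(0.4379,0.8990)
member 5 (2-4): L=3.7250, (cx,cy)=(1.0000,0.0000)
member 6 (3-4): L=4.3812, (cx,cy)=(0.4049,-0.9144)
solve A·x = −loads:
  F[0-1] = -3033.1516 N (compression)
  F[0-2] = +6862.0021 N (tension)
  F[1-2] = -1193.1981 N (compression)
  F[1-3] = -4825.2751 N (compression)
  F[2-3] = +6094.8066 N (tension)
  F[2-4] = +2099.9614 N (tension)
  F[3-4] = -5186.2448 N (compression)
  Rx@0 = -5350.2800 N
  Ry@0 = +2629.5826 N
  Ry@4 = +4742.0774 N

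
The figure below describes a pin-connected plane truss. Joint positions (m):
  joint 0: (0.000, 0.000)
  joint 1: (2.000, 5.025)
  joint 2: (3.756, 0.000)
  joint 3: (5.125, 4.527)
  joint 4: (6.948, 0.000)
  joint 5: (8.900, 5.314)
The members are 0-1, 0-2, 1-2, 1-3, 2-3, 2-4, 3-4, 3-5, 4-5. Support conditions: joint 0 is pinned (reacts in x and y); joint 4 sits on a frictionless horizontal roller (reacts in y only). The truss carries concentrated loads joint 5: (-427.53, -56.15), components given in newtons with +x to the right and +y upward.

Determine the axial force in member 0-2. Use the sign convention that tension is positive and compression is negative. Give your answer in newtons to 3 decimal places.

N=6 nodes, M=9 members, R=3 reactions → 2N=12, M+R=12
member 0 (0-1): L=5.4084, (cx,cy)=(0.3698,0.9291)
member 1 (0-2): L=3.7560, (cx,cy)=(1.0000,0.0000)
member 2 (1-2): L=5.3230, (cx,cy)=(0.3299,-0.9440)
member 3 (1-3): L=3.1644, (cx,cy)=(0.9875,-0.1574)
member 4 (2-3): L=4.7295, (cx,cy)=(0.2895,0.9572)
member 5 (2-4): L=3.1920, (cx,cy)=(1.0000,0.0000)
member 6 (3-4): L=4.8803, (cx,cy)=(0.3735,-0.9276)
member 7 (3-5): L=3.8562, (cx,cy)=(0.9790,0.2041)
member 8 (4-5): L=5.6612, (cx,cy)=(0.3448,0.9387)
solve A·x = −loads:
  F[0-1] = -334.9543 N (compression)
  F[0-2] = -303.6652 N (compression)
  F[1-2] = +371.2493 N (tension)
  F[1-3] = -249.4446 N (compression)
  F[2-3] = -366.1412 N (compression)
  F[2-4] = -75.2099 N (compression)
  F[3-4] = +236.4622 N (tension)
  F[3-5] = -450.1233 N (compression)
  F[4-5] = +38.0485 N (tension)
  Rx@0 = +427.5300 N
  Ry@0 = +311.2104 N
  Ry@4 = -255.0604 N

-303.665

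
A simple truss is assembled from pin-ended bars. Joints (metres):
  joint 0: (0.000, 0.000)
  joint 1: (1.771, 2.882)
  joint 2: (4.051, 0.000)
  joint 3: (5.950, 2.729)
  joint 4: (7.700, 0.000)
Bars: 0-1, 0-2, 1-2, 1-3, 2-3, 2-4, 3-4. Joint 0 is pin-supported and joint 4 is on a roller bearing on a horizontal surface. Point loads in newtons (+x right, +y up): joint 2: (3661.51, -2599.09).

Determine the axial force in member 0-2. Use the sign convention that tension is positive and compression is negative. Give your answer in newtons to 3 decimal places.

4418.394

N=5 nodes, M=7 members, R=3 reactions → 2N=10, M+R=10
member 0 (0-1): L=3.3827, (cx,cy)=(0.5236,0.8520)
member 1 (0-2): L=4.0510, (cx,cy)=(1.0000,0.0000)
member 2 (1-2): L=3.6748, (cx,cy)=(0.6204,-0.7843)
member 3 (1-3): L=4.1818, (cx,cy)=(0.9993,-0.0366)
member 4 (2-3): L=3.3247, (cx,cy)=(0.5712,0.8208)
member 5 (2-4): L=3.6490, (cx,cy)=(1.0000,0.0000)
member 6 (3-4): L=3.2419, (cx,cy)=(0.5398,-0.8418)
solve A·x = −loads:
  F[0-1] = -1445.6674 N (compression)
  F[0-2] = +4418.3935 N (tension)
  F[1-2] = +1653.7661 N (tension)
  F[1-3] = -1784.1374 N (compression)
  F[2-3] = +1586.3481 N (tension)
  F[2-4] = +876.8541 N (tension)
  F[3-4] = -1624.3868 N (compression)
  Rx@0 = -3661.5100 N
  Ry@0 = +1231.6986 N
  Ry@4 = +1367.3914 N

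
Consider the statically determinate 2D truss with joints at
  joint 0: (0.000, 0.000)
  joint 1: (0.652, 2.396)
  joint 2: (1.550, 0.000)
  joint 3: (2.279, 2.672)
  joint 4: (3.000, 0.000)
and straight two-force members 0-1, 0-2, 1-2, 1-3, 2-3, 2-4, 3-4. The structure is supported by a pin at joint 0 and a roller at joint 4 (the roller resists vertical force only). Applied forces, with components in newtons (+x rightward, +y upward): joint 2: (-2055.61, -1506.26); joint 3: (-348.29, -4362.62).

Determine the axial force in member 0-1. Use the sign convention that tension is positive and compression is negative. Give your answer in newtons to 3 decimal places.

-2162.599

N=5 nodes, M=7 members, R=3 reactions → 2N=10, M+R=10
member 0 (0-1): L=2.4831, (cx,cy)=(0.2626,0.9649)
member 1 (0-2): L=1.5500, (cx,cy)=(1.0000,0.0000)
member 2 (1-2): L=2.5588, (cx,cy)=(0.3510,-0.9364)
member 3 (1-3): L=1.6502, (cx,cy)=(0.9859,0.1672)
member 4 (2-3): L=2.7697, (cx,cy)=(0.2632,0.9647)
member 5 (2-4): L=1.4500, (cx,cy)=(1.0000,0.0000)
member 6 (3-4): L=2.7676, (cx,cy)=(0.2605,-0.9655)
solve A·x = −loads:
  F[0-1] = -2162.5995 N (compression)
  F[0-2] = -1836.0616 N (compression)
  F[1-2] = +1998.5304 N (tension)
  F[1-3] = -1287.3595 N (compression)
  F[2-3] = -378.4969 N (compression)
  F[2-4] = +1020.5607 N (tension)
  F[3-4] = -3917.4336 N (compression)
  Rx@0 = +2403.9000 N
  Ry@0 = +2086.7190 N
  Ry@4 = +3782.1610 N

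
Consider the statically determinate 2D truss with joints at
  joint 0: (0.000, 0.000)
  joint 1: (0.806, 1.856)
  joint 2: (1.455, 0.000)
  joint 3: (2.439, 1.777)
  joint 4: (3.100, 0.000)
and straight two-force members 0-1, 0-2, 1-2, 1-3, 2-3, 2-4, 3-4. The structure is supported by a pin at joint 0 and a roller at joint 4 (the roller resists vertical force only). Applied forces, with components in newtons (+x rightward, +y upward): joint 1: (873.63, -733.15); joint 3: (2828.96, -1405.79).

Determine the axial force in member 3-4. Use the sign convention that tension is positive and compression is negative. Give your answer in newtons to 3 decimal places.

N=5 nodes, M=7 members, R=3 reactions → 2N=10, M+R=10
member 0 (0-1): L=2.0235, (cx,cy)=(0.3983,0.9172)
member 1 (0-2): L=1.4550, (cx,cy)=(1.0000,0.0000)
member 2 (1-2): L=1.9662, (cx,cy)=(0.3301,-0.9440)
member 3 (1-3): L=1.6349, (cx,cy)=(0.9988,-0.0483)
member 4 (2-3): L=2.0313, (cx,cy)=(0.4844,0.8748)
member 5 (2-4): L=1.6450, (cx,cy)=(1.0000,0.0000)
member 6 (3-4): L=1.8960, (cx,cy)=(0.3486,-0.9373)
solve A·x = −loads:
  F[0-1] = +1419.9096 N (tension)
  F[0-2] = +3136.9995 N (tension)
  F[1-2] = -2177.4591 N (compression)
  F[1-3] = +411.1734 N (tension)
  F[2-3] = +2349.5083 N (tension)
  F[2-4] = +1280.0940 N (tension)
  F[3-4] = -3671.7128 N (compression)
  Rx@0 = -3702.5900 N
  Ry@0 = -1302.4019 N
  Ry@4 = +3441.3419 N

-3671.713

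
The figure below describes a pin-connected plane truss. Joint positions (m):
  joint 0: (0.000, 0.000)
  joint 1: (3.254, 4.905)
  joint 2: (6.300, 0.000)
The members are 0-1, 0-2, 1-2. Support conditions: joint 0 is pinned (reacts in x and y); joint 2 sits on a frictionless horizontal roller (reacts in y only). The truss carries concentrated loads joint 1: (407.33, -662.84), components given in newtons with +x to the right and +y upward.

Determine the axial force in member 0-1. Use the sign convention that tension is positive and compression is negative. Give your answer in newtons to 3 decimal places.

N=3 nodes, M=3 members, R=3 reactions → 2N=6, M+R=6
member 0 (0-1): L=5.8862, (cx,cy)=(0.5528,0.8333)
member 1 (0-2): L=6.3000, (cx,cy)=(1.0000,0.0000)
member 2 (1-2): L=5.7738, (cx,cy)=(0.5276,-0.8495)
solve A·x = −loads:
  F[0-1] = -4.0110 N (compression)
  F[0-2] = +409.5474 N (tension)
  F[1-2] = -776.3157 N (compression)
  Rx@0 = -407.3300 N
  Ry@0 = +3.3424 N
  Ry@2 = +659.4976 N

-4.011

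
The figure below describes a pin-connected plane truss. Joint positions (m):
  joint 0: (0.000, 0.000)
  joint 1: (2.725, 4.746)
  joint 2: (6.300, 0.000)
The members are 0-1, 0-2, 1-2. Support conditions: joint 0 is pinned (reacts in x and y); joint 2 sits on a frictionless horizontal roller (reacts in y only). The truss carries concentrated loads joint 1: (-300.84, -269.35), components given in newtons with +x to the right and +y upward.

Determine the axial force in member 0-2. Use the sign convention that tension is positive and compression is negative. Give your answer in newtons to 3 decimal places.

-82.956

N=3 nodes, M=3 members, R=3 reactions → 2N=6, M+R=6
member 0 (0-1): L=5.4727, (cx,cy)=(0.4979,0.8672)
member 1 (0-2): L=6.3000, (cx,cy)=(1.0000,0.0000)
member 2 (1-2): L=5.9418, (cx,cy)=(0.6017,-0.7987)
solve A·x = −loads:
  F[0-1] = -437.5811 N (compression)
  F[0-2] = -82.9558 N (compression)
  F[1-2] = +137.8764 N (tension)
  Rx@0 = +300.8400 N
  Ry@0 = +379.4782 N
  Ry@2 = -110.1282 N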